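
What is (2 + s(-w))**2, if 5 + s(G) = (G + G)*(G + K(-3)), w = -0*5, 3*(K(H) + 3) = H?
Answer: 9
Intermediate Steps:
K(H) = -3 + H/3
w = 0 (w = -5*0 = 0)
s(G) = -5 + 2*G*(-4 + G) (s(G) = -5 + (G + G)*(G + (-3 + (1/3)*(-3))) = -5 + (2*G)*(G + (-3 - 1)) = -5 + (2*G)*(G - 4) = -5 + (2*G)*(-4 + G) = -5 + 2*G*(-4 + G))
(2 + s(-w))**2 = (2 + (-5 - (-8)*0 + 2*(-1*0)**2))**2 = (2 + (-5 - 8*0 + 2*0**2))**2 = (2 + (-5 + 0 + 2*0))**2 = (2 + (-5 + 0 + 0))**2 = (2 - 5)**2 = (-3)**2 = 9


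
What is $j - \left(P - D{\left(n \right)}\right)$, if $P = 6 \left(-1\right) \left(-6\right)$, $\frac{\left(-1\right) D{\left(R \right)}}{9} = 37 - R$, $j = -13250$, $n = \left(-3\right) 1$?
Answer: $-13646$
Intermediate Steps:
$n = -3$
$D{\left(R \right)} = -333 + 9 R$ ($D{\left(R \right)} = - 9 \left(37 - R\right) = -333 + 9 R$)
$P = 36$ ($P = \left(-6\right) \left(-6\right) = 36$)
$j - \left(P - D{\left(n \right)}\right) = -13250 + \left(\left(-333 + 9 \left(-3\right)\right) - 36\right) = -13250 - 396 = -13646$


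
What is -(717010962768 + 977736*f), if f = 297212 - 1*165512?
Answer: -845778793968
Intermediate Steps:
f = 131700 (f = 297212 - 165512 = 131700)
-(717010962768 + 977736*f) = -977736/(1/(733338 + 131700)) = -977736/(1/865038) = -977736/1/865038 = -977736*865038 = -845778793968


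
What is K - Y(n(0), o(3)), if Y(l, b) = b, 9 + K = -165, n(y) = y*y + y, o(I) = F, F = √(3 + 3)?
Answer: -174 - √6 ≈ -176.45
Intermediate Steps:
F = √6 ≈ 2.4495
o(I) = √6
n(y) = y + y² (n(y) = y² + y = y + y²)
K = -174 (K = -9 - 165 = -174)
K - Y(n(0), o(3)) = -174 - √6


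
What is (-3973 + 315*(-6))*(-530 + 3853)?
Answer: -19482749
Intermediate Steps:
(-3973 + 315*(-6))*(-530 + 3853) = (-3973 - 1890)*3323 = -5863*3323 = -19482749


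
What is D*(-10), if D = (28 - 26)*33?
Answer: -660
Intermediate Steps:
D = 66 (D = 2*33 = 66)
D*(-10) = 66*(-10) = -660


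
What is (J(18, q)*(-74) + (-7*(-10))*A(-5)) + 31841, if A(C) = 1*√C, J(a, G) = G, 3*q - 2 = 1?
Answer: 31767 + 70*I*√5 ≈ 31767.0 + 156.52*I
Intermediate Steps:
q = 1 (q = ⅔ + (⅓)*1 = ⅔ + ⅓ = 1)
A(C) = √C
(J(18, q)*(-74) + (-7*(-10))*A(-5)) + 31841 = (1*(-74) + (-7*(-10))*√(-5)) + 31841 = (-74 + 70*(I*√5)) + 31841 = (-74 + 70*I*√5) + 31841 = 31767 + 70*I*√5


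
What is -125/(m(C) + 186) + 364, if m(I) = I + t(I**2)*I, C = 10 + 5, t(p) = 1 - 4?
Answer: 56659/156 ≈ 363.20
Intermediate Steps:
t(p) = -3
C = 15
m(I) = -2*I (m(I) = I - 3*I = -2*I)
-125/(m(C) + 186) + 364 = -125/(-2*15 + 186) + 364 = -125/(-30 + 186) + 364 = -125/156 + 364 = 56659/156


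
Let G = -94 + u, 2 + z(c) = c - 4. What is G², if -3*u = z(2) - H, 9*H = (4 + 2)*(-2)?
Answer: 702244/81 ≈ 8669.7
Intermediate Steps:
H = -4/3 (H = ((4 + 2)*(-2))/9 = (6*(-2))/9 = (⅑)*(-12) = -4/3 ≈ -1.3333)
z(c) = -6 + c (z(c) = -2 + (c - 4) = -2 + (-4 + c) = -6 + c)
u = 8/9 (u = -((-6 + 2) - 1*(-4/3))/3 = -(-4 + 4/3)/3 = -⅓*(-8/3) = 8/9 ≈ 0.88889)
G = -838/9 (G = -94 + 8/9 = -838/9 ≈ -93.111)
G² = (-838/9)² = 702244/81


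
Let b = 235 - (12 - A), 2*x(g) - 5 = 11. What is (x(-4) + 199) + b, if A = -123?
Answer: 307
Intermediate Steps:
x(g) = 8 (x(g) = 5/2 + (½)*11 = 5/2 + 11/2 = 8)
b = 100 (b = 235 - (12 - 1*(-123)) = 235 - (12 + 123) = 235 - 1*135 = 235 - 135 = 100)
(x(-4) + 199) + b = (8 + 199) + 100 = 207 + 100 = 307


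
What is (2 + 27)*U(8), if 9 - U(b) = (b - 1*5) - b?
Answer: 406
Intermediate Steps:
U(b) = 14 (U(b) = 9 - ((b - 1*5) - b) = 9 - ((b - 5) - b) = 9 - ((-5 + b) - b) = 9 - 1*(-5) = 9 + 5 = 14)
(2 + 27)*U(8) = (2 + 27)*14 = 29*14 = 406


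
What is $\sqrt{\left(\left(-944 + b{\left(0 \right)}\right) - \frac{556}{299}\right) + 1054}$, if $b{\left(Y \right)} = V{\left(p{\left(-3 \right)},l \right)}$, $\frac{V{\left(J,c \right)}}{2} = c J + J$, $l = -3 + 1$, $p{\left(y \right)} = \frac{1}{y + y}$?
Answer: $\frac{\sqrt{87278997}}{897} \approx 10.415$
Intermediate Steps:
$p{\left(y \right)} = \frac{1}{2 y}$
$l = -2$
$V{\left(J,c \right)} = 2 J + 2 J c$ ($V{\left(J,c \right)} = 2 \left(c J + J\right) = 2 \left(J c + J\right) = 2 \left(J + J c\right) = 2 J + 2 J c$)
$b{\left(Y \right)} = \frac{1}{3}$ ($b{\left(Y \right)} = 2 \frac{1}{2 \left(-3\right)} \left(1 - 2\right) = 2 \cdot \frac{1}{2} \left(- \frac{1}{3}\right) \left(-1\right) = 2 \left(- \frac{1}{6}\right) \left(-1\right) = \frac{1}{3}$)
$\sqrt{\left(\left(-944 + b{\left(0 \right)}\right) - \frac{556}{299}\right) + 1054} = \sqrt{\left(\left(-944 + \frac{1}{3}\right) - \frac{556}{299}\right) + 1054} = \sqrt{\left(- \frac{2831}{3} - \frac{556}{299}\right) + 1054} = \sqrt{- \frac{848137}{897} + 1054} = \sqrt{\frac{97301}{897}} = \frac{\sqrt{87278997}}{897}$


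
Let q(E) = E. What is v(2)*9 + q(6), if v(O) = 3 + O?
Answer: 51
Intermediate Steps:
v(2)*9 + q(6) = (3 + 2)*9 + 6 = 5*9 + 6 = 45 + 6 = 51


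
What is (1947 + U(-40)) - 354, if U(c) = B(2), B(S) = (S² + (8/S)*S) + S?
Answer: 1607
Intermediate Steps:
B(S) = 8 + S + S² (B(S) = (S² + 8) + S = (8 + S²) + S = 8 + S + S²)
U(c) = 14 (U(c) = 8 + 2 + 2² = 8 + 2 + 4 = 14)
(1947 + U(-40)) - 354 = (1947 + 14) - 354 = 1961 - 354 = 1607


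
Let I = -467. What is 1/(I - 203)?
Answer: -1/670 ≈ -0.0014925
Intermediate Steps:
1/(I - 203) = 1/(-467 - 203) = 1/(-670) = -1/670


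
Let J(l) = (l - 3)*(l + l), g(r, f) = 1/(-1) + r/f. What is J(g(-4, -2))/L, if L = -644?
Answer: 1/161 ≈ 0.0062112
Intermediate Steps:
g(r, f) = -1 + r/f (g(r, f) = 1*(-1) + r/f = -1 + r/f)
J(l) = 2*l*(-3 + l) (J(l) = (-3 + l)*(2*l) = 2*l*(-3 + l))
J(g(-4, -2))/L = (2*((-4 - 1*(-2))/(-2))*(-3 + (-4 - 1*(-2))/(-2)))/(-644) = (2*(-(-4 + 2)/2)*(-3 - (-4 + 2)/2))*(-1/644) = (2*(-½*(-2))*(-3 - ½*(-2)))*(-1/644) = (2*1*(-3 + 1))*(-1/644) = (2*1*(-2))*(-1/644) = -4*(-1/644) = 1/161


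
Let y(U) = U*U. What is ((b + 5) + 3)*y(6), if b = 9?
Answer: 612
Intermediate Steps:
y(U) = U²
((b + 5) + 3)*y(6) = ((9 + 5) + 3)*6² = (14 + 3)*36 = 17*36 = 612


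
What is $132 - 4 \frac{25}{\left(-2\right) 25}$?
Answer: $134$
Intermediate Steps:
$132 - 4 \frac{25}{\left(-2\right) 25} = 132 - 4 \frac{25}{-50} = 132 - 4 \cdot 25 \left(- \frac{1}{50}\right) = 132 - -2 = 132 + 2 = 134$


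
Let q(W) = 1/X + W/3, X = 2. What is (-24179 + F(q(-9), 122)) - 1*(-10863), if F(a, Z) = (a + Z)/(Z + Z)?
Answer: -6497969/488 ≈ -13316.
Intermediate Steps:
q(W) = ½ + W/3 (q(W) = 1/2 + W/3 = 1*(½) + W*(⅓) = ½ + W/3)
F(a, Z) = (Z + a)/(2*Z) (F(a, Z) = (Z + a)/((2*Z)) = (Z + a)*(1/(2*Z)) = (Z + a)/(2*Z))
(-24179 + F(q(-9), 122)) - 1*(-10863) = (-24179 + (½)*(122 + (½ + (⅓)*(-9)))/122) - 1*(-10863) = (-24179 + (½)*(1/122)*(122 + (½ - 3))) + 10863 = (-24179 + (½)*(1/122)*(122 - 5/2)) + 10863 = (-24179 + (½)*(1/122)*(239/2)) + 10863 = (-24179 + 239/488) + 10863 = -11799113/488 + 10863 = -6497969/488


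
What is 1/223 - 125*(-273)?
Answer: 7609876/223 ≈ 34125.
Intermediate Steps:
1/223 - 125*(-273) = 1/223 + 34125 = 7609876/223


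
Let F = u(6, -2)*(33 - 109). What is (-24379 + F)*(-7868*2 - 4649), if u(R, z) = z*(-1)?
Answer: 500064435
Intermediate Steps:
u(R, z) = -z
F = -152 (F = (-1*(-2))*(33 - 109) = 2*(-76) = -152)
(-24379 + F)*(-7868*2 - 4649) = (-24379 - 152)*(-7868*2 - 4649) = -24531*(-15736 - 4649) = -24531*(-20385) = 500064435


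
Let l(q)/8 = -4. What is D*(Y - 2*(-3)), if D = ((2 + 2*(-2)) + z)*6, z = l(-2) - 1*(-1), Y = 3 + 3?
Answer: -2376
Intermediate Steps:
l(q) = -32 (l(q) = 8*(-4) = -32)
Y = 6
z = -31 (z = -32 - 1*(-1) = -32 + 1 = -31)
D = -198 (D = ((2 + 2*(-2)) - 31)*6 = ((2 - 4) - 31)*6 = (-2 - 31)*6 = -33*6 = -198)
D*(Y - 2*(-3)) = -198*(6 - 2*(-3)) = -198*(6 + 6) = -198*12 = -2376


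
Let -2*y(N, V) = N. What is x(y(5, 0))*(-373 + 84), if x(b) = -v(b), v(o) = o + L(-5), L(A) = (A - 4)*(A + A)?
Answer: 50575/2 ≈ 25288.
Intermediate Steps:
y(N, V) = -N/2
L(A) = 2*A*(-4 + A) (L(A) = (-4 + A)*(2*A) = 2*A*(-4 + A))
v(o) = 90 + o (v(o) = o + 2*(-5)*(-4 - 5) = o + 2*(-5)*(-9) = o + 90 = 90 + o)
x(b) = -90 - b (x(b) = -(90 + b) = -90 - b)
x(y(5, 0))*(-373 + 84) = (-90 - (-1)*5/2)*(-373 + 84) = (-90 - 1*(-5/2))*(-289) = (-90 + 5/2)*(-289) = -175/2*(-289) = 50575/2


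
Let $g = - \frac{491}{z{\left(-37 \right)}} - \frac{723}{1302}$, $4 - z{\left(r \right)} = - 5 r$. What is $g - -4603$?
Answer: $\frac{361753535}{78554} \approx 4605.2$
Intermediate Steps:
$z{\left(r \right)} = 4 + 5 r$ ($z{\left(r \right)} = 4 - - 5 r = 4 + 5 r$)
$g = \frac{169473}{78554}$ ($g = - \frac{491}{4 + 5 \left(-37\right)} - \frac{723}{1302} = - \frac{491}{4 - 185} - \frac{241}{434} = - \frac{491}{-181} - \frac{241}{434} = \left(-491\right) \left(- \frac{1}{181}\right) - \frac{241}{434} = \frac{491}{181} - \frac{241}{434} = \frac{169473}{78554} \approx 2.1574$)
$g - -4603 = \frac{169473}{78554} - -4603 = \frac{169473}{78554} + 4603 = \frac{361753535}{78554}$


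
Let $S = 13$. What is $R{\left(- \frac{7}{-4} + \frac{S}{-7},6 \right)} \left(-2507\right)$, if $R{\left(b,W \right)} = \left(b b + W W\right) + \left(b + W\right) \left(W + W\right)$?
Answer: $- \frac{209768211}{784} \approx -2.6756 \cdot 10^{5}$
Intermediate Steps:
$R{\left(b,W \right)} = W^{2} + b^{2} + 2 W \left(W + b\right)$ ($R{\left(b,W \right)} = \left(b^{2} + W^{2}\right) + \left(W + b\right) 2 W = \left(W^{2} + b^{2}\right) + 2 W \left(W + b\right) = W^{2} + b^{2} + 2 W \left(W + b\right)$)
$R{\left(- \frac{7}{-4} + \frac{S}{-7},6 \right)} \left(-2507\right) = \left(\left(- \frac{7}{-4} + \frac{13}{-7}\right)^{2} + 3 \cdot 6^{2} + 2 \cdot 6 \left(- \frac{7}{-4} + \frac{13}{-7}\right)\right) \left(-2507\right) = \left(\left(\left(-7\right) \left(- \frac{1}{4}\right) + 13 \left(- \frac{1}{7}\right)\right)^{2} + 3 \cdot 36 + 2 \cdot 6 \left(\left(-7\right) \left(- \frac{1}{4}\right) + 13 \left(- \frac{1}{7}\right)\right)\right) \left(-2507\right) = \left(\left(\frac{7}{4} - \frac{13}{7}\right)^{2} + 108 + 2 \cdot 6 \left(\frac{7}{4} - \frac{13}{7}\right)\right) \left(-2507\right) = \left(\left(- \frac{3}{28}\right)^{2} + 108 + 2 \cdot 6 \left(- \frac{3}{28}\right)\right) \left(-2507\right) = \left(\frac{9}{784} + 108 - \frac{9}{7}\right) \left(-2507\right) = \frac{83673}{784} \left(-2507\right) = - \frac{209768211}{784}$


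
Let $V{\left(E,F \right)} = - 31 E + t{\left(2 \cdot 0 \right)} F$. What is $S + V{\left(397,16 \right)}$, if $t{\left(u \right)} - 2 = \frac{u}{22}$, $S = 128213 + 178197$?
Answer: $294135$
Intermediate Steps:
$S = 306410$
$t{\left(u \right)} = 2 + \frac{u}{22}$
$V{\left(E,F \right)} = - 31 E + 2 F$ ($V{\left(E,F \right)} = - 31 E + \left(2 + \frac{2 \cdot 0}{22}\right) F = - 31 E + \left(2 + \frac{1}{22} \cdot 0\right) F = - 31 E + \left(2 + 0\right) F = - 31 E + 2 F$)
$S + V{\left(397,16 \right)} = 306410 + \left(\left(-31\right) 397 + 2 \cdot 16\right) = 306410 + \left(-12307 + 32\right) = 306410 - 12275 = 294135$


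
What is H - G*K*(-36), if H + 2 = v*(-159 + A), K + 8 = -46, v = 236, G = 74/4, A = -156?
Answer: -110306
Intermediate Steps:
G = 37/2 (G = 74*(1/4) = 37/2 ≈ 18.500)
K = -54 (K = -8 - 46 = -54)
H = -74342 (H = -2 + 236*(-159 - 156) = -2 + 236*(-315) = -2 - 74340 = -74342)
H - G*K*(-36) = -74342 - (37/2)*(-54)*(-36) = -74342 - (-999)*(-36) = -74342 - 1*35964 = -74342 - 35964 = -110306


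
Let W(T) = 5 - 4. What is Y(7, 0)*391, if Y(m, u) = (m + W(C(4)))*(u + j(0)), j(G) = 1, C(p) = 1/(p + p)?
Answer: 3128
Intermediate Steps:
C(p) = 1/(2*p)
W(T) = 1
Y(m, u) = (1 + m)*(1 + u) (Y(m, u) = (m + 1)*(u + 1) = (1 + m)*(1 + u))
Y(7, 0)*391 = (1 + 7 + 0 + 7*0)*391 = (1 + 7 + 0 + 0)*391 = 8*391 = 3128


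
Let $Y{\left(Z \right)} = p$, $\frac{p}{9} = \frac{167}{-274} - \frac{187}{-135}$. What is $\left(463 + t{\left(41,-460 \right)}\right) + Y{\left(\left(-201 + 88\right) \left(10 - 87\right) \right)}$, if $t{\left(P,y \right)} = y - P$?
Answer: $- \frac{127487}{4110} \approx -31.019$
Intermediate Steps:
$p = \frac{28693}{4110}$ ($p = 9 \left(\frac{167}{-274} - \frac{187}{-135}\right) = 9 \left(167 \left(- \frac{1}{274}\right) - - \frac{187}{135}\right) = 9 \left(- \frac{167}{274} + \frac{187}{135}\right) = 9 \cdot \frac{28693}{36990} = \frac{28693}{4110} \approx 6.9813$)
$Y{\left(Z \right)} = \frac{28693}{4110}$
$\left(463 + t{\left(41,-460 \right)}\right) + Y{\left(\left(-201 + 88\right) \left(10 - 87\right) \right)} = \left(463 - 501\right) + \frac{28693}{4110} = -38 + \frac{28693}{4110} = - \frac{127487}{4110}$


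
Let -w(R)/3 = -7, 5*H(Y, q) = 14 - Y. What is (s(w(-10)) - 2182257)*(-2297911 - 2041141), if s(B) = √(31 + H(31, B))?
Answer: 9468926600364 - 4339052*√690/5 ≈ 9.4689e+12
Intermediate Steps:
H(Y, q) = 14/5 - Y/5 (H(Y, q) = (14 - Y)/5 = 14/5 - Y/5)
w(R) = 21 (w(R) = -3*(-7) = 21)
s(B) = √690/5 (s(B) = √(31 + (14/5 - ⅕*31)) = √(31 + (14/5 - 31/5)) = √(31 - 17/5) = √(138/5) = √690/5)
(s(w(-10)) - 2182257)*(-2297911 - 2041141) = (√690/5 - 2182257)*(-2297911 - 2041141) = (-2182257 + √690/5)*(-4339052) = 9468926600364 - 4339052*√690/5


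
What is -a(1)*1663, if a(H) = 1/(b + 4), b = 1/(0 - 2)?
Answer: -3326/7 ≈ -475.14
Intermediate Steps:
b = -1/2 (b = 1/(-2) = -1/2 ≈ -0.50000)
a(H) = 2/7 (a(H) = 1/(-1/2 + 4) = 1/(7/2) = 2/7)
-a(1)*1663 = -1*2/7*1663 = -2/7*1663 = -3326/7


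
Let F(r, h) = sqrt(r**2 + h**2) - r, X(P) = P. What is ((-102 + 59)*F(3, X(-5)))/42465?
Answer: 43/14155 - 43*sqrt(34)/42465 ≈ -0.0028666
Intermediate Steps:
F(r, h) = sqrt(h**2 + r**2) - r
((-102 + 59)*F(3, X(-5)))/42465 = ((-102 + 59)*(sqrt((-5)**2 + 3**2) - 1*3))/42465 = -43*(sqrt(25 + 9) - 3)*(1/42465) = -43*(sqrt(34) - 3)*(1/42465) = -43*(-3 + sqrt(34))*(1/42465) = (129 - 43*sqrt(34))*(1/42465) = 43/14155 - 43*sqrt(34)/42465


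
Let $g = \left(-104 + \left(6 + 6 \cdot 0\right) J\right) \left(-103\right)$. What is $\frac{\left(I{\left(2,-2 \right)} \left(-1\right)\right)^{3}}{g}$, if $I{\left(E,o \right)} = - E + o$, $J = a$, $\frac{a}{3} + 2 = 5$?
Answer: $\frac{32}{2575} \approx 0.012427$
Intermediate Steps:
$a = 9$ ($a = -6 + 3 \cdot 5 = -6 + 15 = 9$)
$J = 9$
$I{\left(E,o \right)} = o - E$
$g = 5150$ ($g = \left(-104 + \left(6 + 6 \cdot 0\right) 9\right) \left(-103\right) = \left(-104 + \left(6 + 0\right) 9\right) \left(-103\right) = \left(-104 + 6 \cdot 9\right) \left(-103\right) = \left(-104 + 54\right) \left(-103\right) = \left(-50\right) \left(-103\right) = 5150$)
$\frac{\left(I{\left(2,-2 \right)} \left(-1\right)\right)^{3}}{g} = \frac{\left(\left(-2 - 2\right) \left(-1\right)\right)^{3}}{5150} = \left(\left(-2 - 2\right) \left(-1\right)\right)^{3} \cdot \frac{1}{5150} = \left(\left(-4\right) \left(-1\right)\right)^{3} \cdot \frac{1}{5150} = 4^{3} \cdot \frac{1}{5150} = 64 \cdot \frac{1}{5150} = \frac{32}{2575}$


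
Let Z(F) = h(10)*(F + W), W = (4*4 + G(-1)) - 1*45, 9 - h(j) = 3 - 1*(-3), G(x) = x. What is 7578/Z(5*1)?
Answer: -2526/25 ≈ -101.04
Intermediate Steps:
h(j) = 3 (h(j) = 9 - (3 - 1*(-3)) = 9 - (3 + 3) = 9 - 1*6 = 9 - 6 = 3)
W = -30 (W = (4*4 - 1) - 1*45 = (16 - 1) - 45 = 15 - 45 = -30)
Z(F) = -90 + 3*F (Z(F) = 3*(F - 30) = 3*(-30 + F) = -90 + 3*F)
7578/Z(5*1) = 7578/(-90 + 3*(5*1)) = 7578/(-90 + 3*5) = 7578/(-90 + 15) = 7578/(-75) = 7578*(-1/75) = -2526/25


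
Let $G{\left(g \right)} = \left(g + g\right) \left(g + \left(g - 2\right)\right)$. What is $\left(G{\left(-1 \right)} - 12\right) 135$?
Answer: $-540$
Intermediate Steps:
$G{\left(g \right)} = 2 g \left(-2 + 2 g\right)$ ($G{\left(g \right)} = 2 g \left(g + \left(-2 + g\right)\right) = 2 g \left(-2 + 2 g\right)$)
$\left(G{\left(-1 \right)} - 12\right) 135 = \left(4 \left(-1\right) \left(-1 - 1\right) - 12\right) 135 = \left(4 \left(-1\right) \left(-2\right) - 12\right) 135 = \left(8 - 12\right) 135 = \left(-4\right) 135 = -540$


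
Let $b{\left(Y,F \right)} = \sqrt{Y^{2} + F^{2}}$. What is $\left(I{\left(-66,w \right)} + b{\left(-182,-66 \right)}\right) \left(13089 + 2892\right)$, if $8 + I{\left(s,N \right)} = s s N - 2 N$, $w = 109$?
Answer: $7584231018 + 31962 \sqrt{9370} \approx 7.5873 \cdot 10^{9}$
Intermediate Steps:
$I{\left(s,N \right)} = -8 - 2 N + N s^{2}$ ($I{\left(s,N \right)} = -8 + \left(s s N - 2 N\right) = -8 + \left(s^{2} N - 2 N\right) = -8 + \left(N s^{2} - 2 N\right) = -8 + \left(- 2 N + N s^{2}\right) = -8 - 2 N + N s^{2}$)
$b{\left(Y,F \right)} = \sqrt{F^{2} + Y^{2}}$
$\left(I{\left(-66,w \right)} + b{\left(-182,-66 \right)}\right) \left(13089 + 2892\right) = \left(\left(-8 - 218 + 109 \left(-66\right)^{2}\right) + \sqrt{\left(-66\right)^{2} + \left(-182\right)^{2}}\right) \left(13089 + 2892\right) = \left(\left(-8 - 218 + 109 \cdot 4356\right) + \sqrt{4356 + 33124}\right) 15981 = \left(\left(-8 - 218 + 474804\right) + \sqrt{37480}\right) 15981 = \left(474578 + 2 \sqrt{9370}\right) 15981 = 7584231018 + 31962 \sqrt{9370}$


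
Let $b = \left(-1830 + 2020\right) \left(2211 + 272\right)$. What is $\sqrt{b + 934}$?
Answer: $8 \sqrt{7386} \approx 687.54$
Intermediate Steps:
$b = 471770$ ($b = 190 \cdot 2483 = 471770$)
$\sqrt{b + 934} = \sqrt{471770 + 934} = \sqrt{472704} = 8 \sqrt{7386}$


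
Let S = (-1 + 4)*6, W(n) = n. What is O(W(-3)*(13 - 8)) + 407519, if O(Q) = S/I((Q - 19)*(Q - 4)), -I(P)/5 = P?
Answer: 658143176/1615 ≈ 4.0752e+5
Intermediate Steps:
I(P) = -5*P
S = 18 (S = 3*6 = 18)
O(Q) = -18/(5*(-19 + Q)*(-4 + Q)) (O(Q) = 18/((-5*(Q - 19)*(Q - 4))) = 18/((-5*(-19 + Q)*(-4 + Q))) = 18*(-1/(5*(-19 + Q)*(-4 + Q))) = -18/(5*(-19 + Q)*(-4 + Q)))
O(W(-3)*(13 - 8)) + 407519 = 18/(5*(-76 - (-3*(13 - 8))² + 23*(-3*(13 - 8)))) + 407519 = 18/(5*(-76 - (-3*5)² + 23*(-3*5))) + 407519 = 18/(5*(-76 - 1*(-15)² + 23*(-15))) + 407519 = 18/(5*(-76 - 1*225 - 345)) + 407519 = 18/(5*(-76 - 225 - 345)) + 407519 = (18/5)/(-646) + 407519 = (18/5)*(-1/646) + 407519 = -9/1615 + 407519 = 658143176/1615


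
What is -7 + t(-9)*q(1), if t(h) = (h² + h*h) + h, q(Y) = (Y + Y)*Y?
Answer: 299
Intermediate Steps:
q(Y) = 2*Y² (q(Y) = (2*Y)*Y = 2*Y²)
t(h) = h + 2*h² (t(h) = (h² + h²) + h = 2*h² + h = h + 2*h²)
-7 + t(-9)*q(1) = -7 + (-9*(1 + 2*(-9)))*(2*1²) = -7 + (-9*(1 - 18))*(2*1) = -7 - 9*(-17)*2 = -7 + 153*2 = -7 + 306 = 299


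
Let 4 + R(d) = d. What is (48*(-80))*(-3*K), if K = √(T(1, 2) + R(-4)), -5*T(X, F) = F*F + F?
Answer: 2304*I*√230 ≈ 34942.0*I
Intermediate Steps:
T(X, F) = -F/5 - F²/5 (T(X, F) = -(F*F + F)/5 = -(F² + F)/5 = -(F + F²)/5 = -F/5 - F²/5)
R(d) = -4 + d
K = I*√230/5 (K = √(-⅕*2*(1 + 2) + (-4 - 4)) = √(-⅕*2*3 - 8) = √(-6/5 - 8) = √(-46/5) = I*√230/5 ≈ 3.0331*I)
(48*(-80))*(-3*K) = (48*(-80))*(-3*I*√230/5) = -(-2304)*I*√230 = 2304*I*√230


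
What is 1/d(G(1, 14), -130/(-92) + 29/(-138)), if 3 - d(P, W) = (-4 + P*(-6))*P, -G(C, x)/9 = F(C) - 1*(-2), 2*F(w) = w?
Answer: 2/5901 ≈ 0.00033893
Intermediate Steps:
F(w) = w/2
G(C, x) = -18 - 9*C/2 (G(C, x) = -9*(C/2 - 1*(-2)) = -9*(C/2 + 2) = -9*(2 + C/2) = -18 - 9*C/2)
d(P, W) = 3 - P*(-4 - 6*P) (d(P, W) = 3 - (-4 + P*(-6))*P = 3 - (-4 - 6*P)*P = 3 - P*(-4 - 6*P))
1/d(G(1, 14), -130/(-92) + 29/(-138)) = 1/(3 + 4*(-18 - 9/2*1) + 6*(-18 - 9/2*1)²) = 1/(3 + 4*(-18 - 9/2) + 6*(-18 - 9/2)²) = 1/(3 + 4*(-45/2) + 6*(-45/2)²) = 1/(3 - 90 + 6*(2025/4)) = 1/(3 - 90 + 6075/2) = 1/(5901/2) = 2/5901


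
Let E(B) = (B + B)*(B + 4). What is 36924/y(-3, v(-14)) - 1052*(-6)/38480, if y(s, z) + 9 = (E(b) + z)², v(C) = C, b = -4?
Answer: 10455999/52910 ≈ 197.62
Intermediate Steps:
E(B) = 2*B*(4 + B) (E(B) = (2*B)*(4 + B) = 2*B*(4 + B))
y(s, z) = -9 + z² (y(s, z) = -9 + (2*(-4)*(4 - 4) + z)² = -9 + (2*(-4)*0 + z)² = -9 + (0 + z)² = -9 + z²)
36924/y(-3, v(-14)) - 1052*(-6)/38480 = 36924/(-9 + (-14)²) - 1052*(-6)/38480 = 36924/(-9 + 196) + 6312*(1/38480) = 36924/187 + 789/4810 = 36924*(1/187) + 789/4810 = 2172/11 + 789/4810 = 10455999/52910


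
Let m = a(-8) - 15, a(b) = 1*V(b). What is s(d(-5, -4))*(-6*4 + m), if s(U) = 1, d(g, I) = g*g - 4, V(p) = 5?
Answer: -34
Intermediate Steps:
d(g, I) = -4 + g**2 (d(g, I) = g**2 - 4 = -4 + g**2)
a(b) = 5 (a(b) = 1*5 = 5)
m = -10 (m = 5 - 15 = -10)
s(d(-5, -4))*(-6*4 + m) = 1*(-6*4 - 10) = 1*(-24 - 10) = 1*(-34) = -34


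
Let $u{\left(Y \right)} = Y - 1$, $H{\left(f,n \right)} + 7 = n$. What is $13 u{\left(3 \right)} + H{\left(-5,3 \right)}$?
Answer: $22$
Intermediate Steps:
$H{\left(f,n \right)} = -7 + n$
$u{\left(Y \right)} = -1 + Y$
$13 u{\left(3 \right)} + H{\left(-5,3 \right)} = 13 \left(-1 + 3\right) + \left(-7 + 3\right) = 13 \cdot 2 - 4 = 26 - 4 = 22$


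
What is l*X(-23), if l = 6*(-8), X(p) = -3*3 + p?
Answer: 1536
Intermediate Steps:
X(p) = -9 + p
l = -48
l*X(-23) = -48*(-9 - 23) = -48*(-32) = 1536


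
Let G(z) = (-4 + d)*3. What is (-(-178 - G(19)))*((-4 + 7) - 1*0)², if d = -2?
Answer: 1440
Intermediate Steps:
G(z) = -18 (G(z) = (-4 - 2)*3 = -6*3 = -18)
(-(-178 - G(19)))*((-4 + 7) - 1*0)² = (-(-178 - 1*(-18)))*((-4 + 7) - 1*0)² = (-(-178 + 18))*(3 + 0)² = -1*(-160)*3² = 160*9 = 1440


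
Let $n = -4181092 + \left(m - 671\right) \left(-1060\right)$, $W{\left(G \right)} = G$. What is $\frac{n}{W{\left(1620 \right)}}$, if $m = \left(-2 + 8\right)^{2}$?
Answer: $- \frac{876998}{405} \approx -2165.4$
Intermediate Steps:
$m = 36$ ($m = 6^{2} = 36$)
$n = -3507992$ ($n = -4181092 + \left(36 - 671\right) \left(-1060\right) = -4181092 - -673100 = -4181092 + 673100 = -3507992$)
$\frac{n}{W{\left(1620 \right)}} = - \frac{3507992}{1620} = \left(-3507992\right) \frac{1}{1620} = - \frac{876998}{405}$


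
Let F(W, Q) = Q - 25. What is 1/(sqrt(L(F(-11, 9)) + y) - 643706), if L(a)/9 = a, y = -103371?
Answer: -643706/414357517951 - I*sqrt(103515)/414357517951 ≈ -1.5535e-6 - 7.7647e-10*I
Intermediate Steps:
F(W, Q) = -25 + Q
L(a) = 9*a
1/(sqrt(L(F(-11, 9)) + y) - 643706) = 1/(sqrt(9*(-25 + 9) - 103371) - 643706) = 1/(sqrt(9*(-16) - 103371) - 643706) = 1/(sqrt(-144 - 103371) - 643706) = 1/(sqrt(-103515) - 643706) = 1/(I*sqrt(103515) - 643706) = 1/(-643706 + I*sqrt(103515))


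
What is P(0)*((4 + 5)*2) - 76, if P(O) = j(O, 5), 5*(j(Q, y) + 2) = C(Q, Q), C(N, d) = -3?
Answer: -614/5 ≈ -122.80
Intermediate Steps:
j(Q, y) = -13/5 (j(Q, y) = -2 + (1/5)*(-3) = -2 - 3/5 = -13/5)
P(O) = -13/5
P(0)*((4 + 5)*2) - 76 = -13*(4 + 5)*2/5 - 76 = -117*2/5 - 76 = -13/5*18 - 76 = -234/5 - 76 = -614/5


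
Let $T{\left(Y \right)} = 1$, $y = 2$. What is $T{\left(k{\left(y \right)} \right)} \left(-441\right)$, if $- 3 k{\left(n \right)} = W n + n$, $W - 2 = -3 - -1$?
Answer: $-441$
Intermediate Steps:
$W = 0$ ($W = 2 - 2 = 0$)
$k{\left(n \right)} = - \frac{n}{3}$ ($k{\left(n \right)} = - \frac{0 n + n}{3} = - \frac{0 + n}{3} = - \frac{n}{3}$)
$T{\left(k{\left(y \right)} \right)} \left(-441\right) = 1 \left(-441\right) = -441$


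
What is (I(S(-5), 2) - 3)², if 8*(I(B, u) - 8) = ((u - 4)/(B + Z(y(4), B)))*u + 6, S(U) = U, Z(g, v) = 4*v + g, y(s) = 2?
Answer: 281961/8464 ≈ 33.313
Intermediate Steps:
Z(g, v) = g + 4*v
I(B, u) = 35/4 + u*(-4 + u)/(8*(2 + 5*B)) (I(B, u) = 8 + (((u - 4)/(B + (2 + 4*B)))*u + 6)/8 = 8 + (((-4 + u)/(2 + 5*B))*u + 6)/8 = 8 + (u*(-4 + u)/(2 + 5*B) + 6)/8 = 8 + (6 + u*(-4 + u)/(2 + 5*B))/8 = 8 + (¾ + u*(-4 + u)/(8*(2 + 5*B))) = 35/4 + u*(-4 + u)/(8*(2 + 5*B)))
(I(S(-5), 2) - 3)² = ((140 + 2² - 4*2 + 350*(-5))/(8*(2 + 5*(-5))) - 3)² = ((140 + 4 - 8 - 1750)/(8*(2 - 25)) - 3)² = ((⅛)*(-1614)/(-23) - 3)² = ((⅛)*(-1/23)*(-1614) - 3)² = (807/92 - 3)² = (531/92)² = 281961/8464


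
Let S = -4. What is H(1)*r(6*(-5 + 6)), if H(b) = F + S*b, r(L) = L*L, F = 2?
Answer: -72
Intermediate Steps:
r(L) = L²
H(b) = 2 - 4*b
H(1)*r(6*(-5 + 6)) = (2 - 4*1)*(6*(-5 + 6))² = (2 - 4)*(6*1)² = -2*6² = -2*36 = -72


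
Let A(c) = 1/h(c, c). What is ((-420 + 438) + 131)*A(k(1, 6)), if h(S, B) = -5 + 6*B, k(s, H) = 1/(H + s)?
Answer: -1043/29 ≈ -35.966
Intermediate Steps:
A(c) = 1/(-5 + 6*c)
((-420 + 438) + 131)*A(k(1, 6)) = ((-420 + 438) + 131)/(-5 + 6/(6 + 1)) = (18 + 131)/(-5 + 6/7) = 149/(-5 + 6*(1/7)) = 149/(-5 + 6/7) = 149/(-29/7) = 149*(-7/29) = -1043/29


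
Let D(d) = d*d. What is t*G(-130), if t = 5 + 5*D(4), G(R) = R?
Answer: -11050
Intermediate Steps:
D(d) = d**2
t = 85 (t = 5 + 5*4**2 = 5 + 5*16 = 5 + 80 = 85)
t*G(-130) = 85*(-130) = -11050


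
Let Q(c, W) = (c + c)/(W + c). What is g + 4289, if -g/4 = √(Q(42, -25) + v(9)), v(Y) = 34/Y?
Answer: 4289 - 4*√22678/51 ≈ 4277.2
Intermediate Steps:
Q(c, W) = 2*c/(W + c) (Q(c, W) = (2*c)/(W + c) = 2*c/(W + c))
g = -4*√22678/51 (g = -4*√(2*42/(-25 + 42) + 34/9) = -4*√(2*42/17 + 34*(⅑)) = -4*√(2*42*(1/17) + 34/9) = -4*√(84/17 + 34/9) = -4*√22678/51 ≈ -11.811)
g + 4289 = -4*√22678/51 + 4289 = 4289 - 4*√22678/51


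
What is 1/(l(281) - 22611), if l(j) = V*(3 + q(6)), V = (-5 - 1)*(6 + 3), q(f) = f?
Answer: -1/23097 ≈ -4.3296e-5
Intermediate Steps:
V = -54 (V = -6*9 = -54)
l(j) = -486 (l(j) = -54*(3 + 6) = -54*9 = -486)
1/(l(281) - 22611) = 1/(-486 - 22611) = 1/(-23097) = -1/23097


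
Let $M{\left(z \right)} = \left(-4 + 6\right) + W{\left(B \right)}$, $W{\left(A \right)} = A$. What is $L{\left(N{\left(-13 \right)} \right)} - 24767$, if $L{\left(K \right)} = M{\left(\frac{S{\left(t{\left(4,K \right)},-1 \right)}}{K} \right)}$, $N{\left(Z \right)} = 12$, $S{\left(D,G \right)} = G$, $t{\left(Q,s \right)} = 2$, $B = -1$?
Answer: $-24766$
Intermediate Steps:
$M{\left(z \right)} = 1$ ($M{\left(z \right)} = \left(-4 + 6\right) - 1 = 2 - 1 = 1$)
$L{\left(K \right)} = 1$
$L{\left(N{\left(-13 \right)} \right)} - 24767 = 1 - 24767 = -24766$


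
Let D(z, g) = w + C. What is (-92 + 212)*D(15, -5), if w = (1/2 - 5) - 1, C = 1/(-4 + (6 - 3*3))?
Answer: -4740/7 ≈ -677.14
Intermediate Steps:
C = -⅐ (C = 1/(-4 + (6 - 9)) = 1/(-4 - 3) = 1/(-7) = -⅐ ≈ -0.14286)
w = -11/2 (w = (1*(½) - 5) - 1 = (½ - 5) - 1 = -9/2 - 1 = -11/2 ≈ -5.5000)
D(z, g) = -79/14 (D(z, g) = -11/2 - ⅐ = -79/14)
(-92 + 212)*D(15, -5) = (-92 + 212)*(-79/14) = 120*(-79/14) = -4740/7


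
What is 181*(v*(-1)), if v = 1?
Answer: -181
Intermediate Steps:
181*(v*(-1)) = 181*(1*(-1)) = 181*(-1) = -181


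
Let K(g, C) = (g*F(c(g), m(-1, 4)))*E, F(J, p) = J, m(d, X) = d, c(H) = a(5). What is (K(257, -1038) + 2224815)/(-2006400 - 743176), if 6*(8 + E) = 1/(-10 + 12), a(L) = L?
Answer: -26575705/32994912 ≈ -0.80545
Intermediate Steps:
c(H) = 5
E = -95/12 (E = -8 + 1/(6*(-10 + 12)) = -8 + (⅙)/2 = -8 + (⅙)*(½) = -8 + 1/12 = -95/12 ≈ -7.9167)
K(g, C) = -475*g/12 (K(g, C) = (g*5)*(-95/12) = (5*g)*(-95/12) = -475*g/12)
(K(257, -1038) + 2224815)/(-2006400 - 743176) = (-475/12*257 + 2224815)/(-2006400 - 743176) = (-122075/12 + 2224815)/(-2749576) = (26575705/12)*(-1/2749576) = -26575705/32994912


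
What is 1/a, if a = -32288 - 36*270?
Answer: -1/42008 ≈ -2.3805e-5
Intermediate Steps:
a = -42008 (a = -32288 - 9720 = -42008)
1/a = 1/(-42008) = -1/42008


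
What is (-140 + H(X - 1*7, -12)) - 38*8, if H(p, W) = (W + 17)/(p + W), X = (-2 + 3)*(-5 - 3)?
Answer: -11993/27 ≈ -444.19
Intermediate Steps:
X = -8 (X = 1*(-8) = -8)
H(p, W) = (17 + W)/(W + p)
(-140 + H(X - 1*7, -12)) - 38*8 = (-140 + (17 - 12)/(-12 + (-8 - 1*7))) - 38*8 = (-140 + 5/(-12 + (-8 - 7))) - 304 = (-140 + 5/(-12 - 15)) - 304 = (-140 + 5/(-27)) - 304 = (-140 - 1/27*5) - 304 = (-140 - 5/27) - 304 = -3785/27 - 304 = -11993/27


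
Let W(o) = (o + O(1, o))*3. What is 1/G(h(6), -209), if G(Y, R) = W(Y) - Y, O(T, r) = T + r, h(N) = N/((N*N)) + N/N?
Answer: 6/53 ≈ 0.11321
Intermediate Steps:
h(N) = 1 + 1/N (h(N) = N/(N**2) + 1 = N/N**2 + 1 = 1/N + 1 = 1 + 1/N)
W(o) = 3 + 6*o (W(o) = (o + (1 + o))*3 = (1 + 2*o)*3 = 3 + 6*o)
G(Y, R) = 3 + 5*Y (G(Y, R) = (3 + 6*Y) - Y = 3 + 5*Y)
1/G(h(6), -209) = 1/(3 + 5*((1 + 6)/6)) = 1/(3 + 5*((1/6)*7)) = 1/(3 + 5*(7/6)) = 1/(3 + 35/6) = 1/(53/6) = 6/53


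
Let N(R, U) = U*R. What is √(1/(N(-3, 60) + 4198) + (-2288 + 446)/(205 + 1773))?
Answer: I*√300029268722/567686 ≈ 0.96488*I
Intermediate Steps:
N(R, U) = R*U
√(1/(N(-3, 60) + 4198) + (-2288 + 446)/(205 + 1773)) = √(1/(-3*60 + 4198) + (-2288 + 446)/(205 + 1773)) = √(1/(-180 + 4198) - 1842/1978) = √(1/4018 - 1842*1/1978) = √(1/4018 - 921/989) = √(-3699589/3973802) = I*√300029268722/567686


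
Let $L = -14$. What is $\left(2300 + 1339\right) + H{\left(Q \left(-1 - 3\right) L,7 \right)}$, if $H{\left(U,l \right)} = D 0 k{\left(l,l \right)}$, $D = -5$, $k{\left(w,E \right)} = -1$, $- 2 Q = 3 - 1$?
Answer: $3639$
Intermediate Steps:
$Q = -1$ ($Q = - \frac{3 - 1}{2} = \left(- \frac{1}{2}\right) 2 = -1$)
$H{\left(U,l \right)} = 0$ ($H{\left(U,l \right)} = \left(-5\right) 0 \left(-1\right) = 0 \left(-1\right) = 0$)
$\left(2300 + 1339\right) + H{\left(Q \left(-1 - 3\right) L,7 \right)} = \left(2300 + 1339\right) + 0 = 3639 + 0 = 3639$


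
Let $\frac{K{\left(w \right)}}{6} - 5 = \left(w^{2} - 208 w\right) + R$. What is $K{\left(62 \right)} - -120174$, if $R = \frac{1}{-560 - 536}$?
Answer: $\frac{36108813}{548} \approx 65892.0$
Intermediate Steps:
$R = - \frac{1}{1096}$ ($R = \frac{1}{-1096} = - \frac{1}{1096} \approx -0.00091241$)
$K{\left(w \right)} = \frac{16437}{548} - 1248 w + 6 w^{2}$ ($K{\left(w \right)} = 30 + 6 \left(\left(w^{2} - 208 w\right) - \frac{1}{1096}\right) = 30 + 6 \left(- \frac{1}{1096} + w^{2} - 208 w\right) = 30 - \left(\frac{3}{548} - 6 w^{2} + 1248 w\right) = \frac{16437}{548} - 1248 w + 6 w^{2}$)
$K{\left(62 \right)} - -120174 = \left(\frac{16437}{548} - 77376 + 6 \cdot 62^{2}\right) - -120174 = \left(\frac{16437}{548} - 77376 + 6 \cdot 3844\right) + 120174 = \left(\frac{16437}{548} - 77376 + 23064\right) + 120174 = - \frac{29746539}{548} + 120174 = \frac{36108813}{548}$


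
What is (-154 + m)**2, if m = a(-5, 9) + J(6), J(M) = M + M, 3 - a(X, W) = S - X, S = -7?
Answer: 18769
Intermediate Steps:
a(X, W) = 10 + X (a(X, W) = 3 - (-7 - X) = 3 + (7 + X) = 10 + X)
J(M) = 2*M
m = 17 (m = (10 - 5) + 2*6 = 5 + 12 = 17)
(-154 + m)**2 = (-154 + 17)**2 = (-137)**2 = 18769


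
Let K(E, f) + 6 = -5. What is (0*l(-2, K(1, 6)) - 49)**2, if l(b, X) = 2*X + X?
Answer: 2401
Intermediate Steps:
K(E, f) = -11 (K(E, f) = -6 - 5 = -11)
l(b, X) = 3*X
(0*l(-2, K(1, 6)) - 49)**2 = (0*(3*(-11)) - 49)**2 = (0*(-33) - 49)**2 = (0 - 49)**2 = (-49)**2 = 2401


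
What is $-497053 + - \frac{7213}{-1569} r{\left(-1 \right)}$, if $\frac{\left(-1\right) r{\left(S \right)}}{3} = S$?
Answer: $- \frac{259951506}{523} \approx -4.9704 \cdot 10^{5}$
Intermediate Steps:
$r{\left(S \right)} = - 3 S$
$-497053 + - \frac{7213}{-1569} r{\left(-1 \right)} = -497053 + - \frac{7213}{-1569} \left(\left(-3\right) \left(-1\right)\right) = -497053 + \left(-7213\right) \left(- \frac{1}{1569}\right) 3 = -497053 + \frac{7213}{1569} \cdot 3 = -497053 + \frac{7213}{523} = - \frac{259951506}{523}$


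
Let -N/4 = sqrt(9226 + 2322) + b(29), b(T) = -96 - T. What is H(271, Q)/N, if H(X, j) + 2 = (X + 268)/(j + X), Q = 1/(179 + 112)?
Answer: -15625/183725928 - 125*sqrt(2887)/91862964 ≈ -0.00015816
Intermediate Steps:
Q = 1/291 ≈ 0.0034364
H(X, j) = -2 + (268 + X)/(X + j) (H(X, j) = -2 + (X + 268)/(j + X) = -2 + (268 + X)/(X + j))
N = 500 - 8*sqrt(2887) (N = -4*(sqrt(9226 + 2322) + (-96 - 1*29)) = -4*(sqrt(11548) + (-96 - 29)) = -4*(2*sqrt(2887) - 125) = -4*(-125 + 2*sqrt(2887)) = 500 - 8*sqrt(2887) ≈ 70.154)
H(271, Q)/N = ((268 - 1*271 - 2*1/291)/(271 + 1/291))/(500 - 8*sqrt(2887)) = ((268 - 271 - 2/291)/(78862/291))/(500 - 8*sqrt(2887)) = ((291/78862)*(-875/291))/(500 - 8*sqrt(2887)) = -125/(11266*(500 - 8*sqrt(2887)))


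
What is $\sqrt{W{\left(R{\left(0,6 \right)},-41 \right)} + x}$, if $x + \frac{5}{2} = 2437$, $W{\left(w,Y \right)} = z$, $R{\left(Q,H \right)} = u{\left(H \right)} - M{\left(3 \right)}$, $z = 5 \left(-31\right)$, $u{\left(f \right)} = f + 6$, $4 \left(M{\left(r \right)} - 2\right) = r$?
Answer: $\frac{\sqrt{9118}}{2} \approx 47.744$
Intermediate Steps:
$M{\left(r \right)} = 2 + \frac{r}{4}$
$u{\left(f \right)} = 6 + f$
$z = -155$
$R{\left(Q,H \right)} = \frac{13}{4} + H$ ($R{\left(Q,H \right)} = \left(6 + H\right) - \left(2 + \frac{1}{4} \cdot 3\right) = \left(6 + H\right) - \left(2 + \frac{3}{4}\right) = \left(6 + H\right) - \frac{11}{4} = \frac{13}{4} + H$)
$W{\left(w,Y \right)} = -155$
$x = \frac{4869}{2}$ ($x = - \frac{5}{2} + 2437 = \frac{4869}{2} \approx 2434.5$)
$\sqrt{W{\left(R{\left(0,6 \right)},-41 \right)} + x} = \sqrt{-155 + \frac{4869}{2}} = \sqrt{\frac{4559}{2}} = \frac{\sqrt{9118}}{2}$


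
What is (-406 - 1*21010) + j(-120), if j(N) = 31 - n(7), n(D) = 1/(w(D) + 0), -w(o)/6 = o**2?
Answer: -6287189/294 ≈ -21385.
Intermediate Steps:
w(o) = -6*o**2
n(D) = -1/(6*D**2) (n(D) = 1/(-6*D**2 + 0) = 1/(-6*D**2) = -1/(6*D**2))
j(N) = 9115/294 (j(N) = 31 - (-1)/(6*7**2) = 31 - (-1)/(6*49) = 31 - 1*(-1/294) = 31 + 1/294 = 9115/294)
(-406 - 1*21010) + j(-120) = (-406 - 1*21010) + 9115/294 = (-406 - 21010) + 9115/294 = -21416 + 9115/294 = -6287189/294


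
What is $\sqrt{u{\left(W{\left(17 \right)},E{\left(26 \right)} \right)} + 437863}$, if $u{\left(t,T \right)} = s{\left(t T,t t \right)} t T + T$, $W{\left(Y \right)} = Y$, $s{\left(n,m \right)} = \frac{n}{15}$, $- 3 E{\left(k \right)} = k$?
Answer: $\frac{\sqrt{889585485}}{45} \approx 662.8$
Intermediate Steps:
$E{\left(k \right)} = - \frac{k}{3}$
$s{\left(n,m \right)} = \frac{n}{15}$ ($s{\left(n,m \right)} = n \frac{1}{15} = \frac{n}{15}$)
$u{\left(t,T \right)} = T + \frac{T^{2} t^{2}}{15}$ ($u{\left(t,T \right)} = \frac{t T}{15} t T + T = \frac{T t}{15} t T + T = \frac{T t^{2}}{15} T + T = \frac{T^{2} t^{2}}{15} + T = T + \frac{T^{2} t^{2}}{15}$)
$\sqrt{u{\left(W{\left(17 \right)},E{\left(26 \right)} \right)} + 437863} = \sqrt{\frac{\left(- \frac{1}{3}\right) 26 \left(15 + \left(- \frac{1}{3}\right) 26 \cdot 17^{2}\right)}{15} + 437863} = \sqrt{\frac{1}{15} \left(- \frac{26}{3}\right) \left(15 - \frac{7514}{3}\right) + 437863} = \sqrt{\frac{1}{15} \left(- \frac{26}{3}\right) \left(- \frac{7469}{3}\right) + 437863} = \sqrt{\frac{194194}{135} + 437863} = \sqrt{\frac{59305699}{135}} = \frac{\sqrt{889585485}}{45}$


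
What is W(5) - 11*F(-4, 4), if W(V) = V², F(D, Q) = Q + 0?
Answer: -19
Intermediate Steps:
F(D, Q) = Q
W(5) - 11*F(-4, 4) = 5² - 11*4 = 25 - 44 = -19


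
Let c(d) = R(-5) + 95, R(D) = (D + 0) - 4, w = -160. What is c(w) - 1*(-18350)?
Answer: 18436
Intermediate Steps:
R(D) = -4 + D (R(D) = D - 4 = -4 + D)
c(d) = 86 (c(d) = (-4 - 5) + 95 = -9 + 95 = 86)
c(w) - 1*(-18350) = 86 - 1*(-18350) = 86 + 18350 = 18436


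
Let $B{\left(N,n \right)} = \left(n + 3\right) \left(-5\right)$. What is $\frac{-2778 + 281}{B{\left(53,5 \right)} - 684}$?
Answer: $\frac{2497}{724} \approx 3.4489$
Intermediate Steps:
$B{\left(N,n \right)} = -15 - 5 n$ ($B{\left(N,n \right)} = \left(3 + n\right) \left(-5\right) = -15 - 5 n$)
$\frac{-2778 + 281}{B{\left(53,5 \right)} - 684} = \frac{-2778 + 281}{\left(-15 - 25\right) - 684} = - \frac{2497}{\left(-15 - 25\right) - 684} = - \frac{2497}{-40 - 684} = - \frac{2497}{-724} = \left(-2497\right) \left(- \frac{1}{724}\right) = \frac{2497}{724}$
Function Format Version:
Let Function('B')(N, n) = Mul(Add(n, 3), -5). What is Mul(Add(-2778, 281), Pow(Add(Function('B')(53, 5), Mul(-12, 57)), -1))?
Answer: Rational(2497, 724) ≈ 3.4489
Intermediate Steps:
Function('B')(N, n) = Add(-15, Mul(-5, n)) (Function('B')(N, n) = Mul(Add(3, n), -5) = Add(-15, Mul(-5, n)))
Mul(Add(-2778, 281), Pow(Add(Function('B')(53, 5), Mul(-12, 57)), -1)) = Mul(Add(-2778, 281), Pow(Add(Add(-15, Mul(-5, 5)), Mul(-12, 57)), -1)) = Mul(-2497, Pow(Add(Add(-15, -25), -684), -1)) = Mul(-2497, Pow(Add(-40, -684), -1)) = Mul(-2497, Pow(-724, -1)) = Mul(-2497, Rational(-1, 724)) = Rational(2497, 724)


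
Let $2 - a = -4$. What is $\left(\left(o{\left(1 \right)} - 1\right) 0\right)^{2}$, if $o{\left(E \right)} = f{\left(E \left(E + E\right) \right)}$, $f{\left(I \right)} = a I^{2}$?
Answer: $0$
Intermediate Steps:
$a = 6$ ($a = 2 - -4 = 2 + 4 = 6$)
$f{\left(I \right)} = 6 I^{2}$
$o{\left(E \right)} = 24 E^{4}$ ($o{\left(E \right)} = 6 \left(E \left(E + E\right)\right)^{2} = 6 \left(E 2 E\right)^{2} = 6 \left(2 E^{2}\right)^{2} = 6 \cdot 4 E^{4} = 24 E^{4}$)
$\left(\left(o{\left(1 \right)} - 1\right) 0\right)^{2} = \left(\left(24 \cdot 1^{4} - 1\right) 0\right)^{2} = \left(\left(24 \cdot 1 - 1\right) 0\right)^{2} = \left(\left(24 - 1\right) 0\right)^{2} = \left(23 \cdot 0\right)^{2} = 0^{2} = 0$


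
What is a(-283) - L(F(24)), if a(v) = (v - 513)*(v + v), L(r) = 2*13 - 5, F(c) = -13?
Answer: 450515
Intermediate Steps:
L(r) = 21 (L(r) = 26 - 5 = 21)
a(v) = 2*v*(-513 + v) (a(v) = (-513 + v)*(2*v) = 2*v*(-513 + v))
a(-283) - L(F(24)) = 2*(-283)*(-513 - 283) - 1*21 = 2*(-283)*(-796) - 21 = 450536 - 21 = 450515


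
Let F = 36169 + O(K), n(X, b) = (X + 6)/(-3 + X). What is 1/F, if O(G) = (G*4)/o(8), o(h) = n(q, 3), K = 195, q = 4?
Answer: 1/36247 ≈ 2.7588e-5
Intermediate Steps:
n(X, b) = (6 + X)/(-3 + X)
o(h) = 10 (o(h) = (6 + 4)/(-3 + 4) = 10/1 = 1*10 = 10)
O(G) = 2*G/5 (O(G) = (G*4)/10 = (4*G)*(1/10) = 2*G/5)
F = 36247 (F = 36169 + (2/5)*195 = 36169 + 78 = 36247)
1/F = 1/36247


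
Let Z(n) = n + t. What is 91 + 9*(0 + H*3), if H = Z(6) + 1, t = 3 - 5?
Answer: 226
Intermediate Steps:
t = -2
Z(n) = -2 + n (Z(n) = n - 2 = -2 + n)
H = 5 (H = (-2 + 6) + 1 = 4 + 1 = 5)
91 + 9*(0 + H*3) = 91 + 9*(0 + 5*3) = 91 + 9*(0 + 15) = 91 + 9*15 = 91 + 135 = 226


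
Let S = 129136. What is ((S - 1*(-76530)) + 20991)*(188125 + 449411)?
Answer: 144501997152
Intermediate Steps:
((S - 1*(-76530)) + 20991)*(188125 + 449411) = ((129136 - 1*(-76530)) + 20991)*(188125 + 449411) = ((129136 + 76530) + 20991)*637536 = (205666 + 20991)*637536 = 226657*637536 = 144501997152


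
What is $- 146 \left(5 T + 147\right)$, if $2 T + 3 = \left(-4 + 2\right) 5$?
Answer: $-16717$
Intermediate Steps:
$T = - \frac{13}{2}$ ($T = - \frac{3}{2} + \frac{\left(-4 + 2\right) 5}{2} = - \frac{3}{2} + \frac{\left(-2\right) 5}{2} = - \frac{3}{2} + \frac{1}{2} \left(-10\right) = - \frac{3}{2} - 5 = - \frac{13}{2} \approx -6.5$)
$- 146 \left(5 T + 147\right) = - 146 \left(5 \left(- \frac{13}{2}\right) + 147\right) = - 146 \left(- \frac{65}{2} + 147\right) = \left(-146\right) \frac{229}{2} = -16717$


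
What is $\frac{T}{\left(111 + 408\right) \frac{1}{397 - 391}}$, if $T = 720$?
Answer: $\frac{1440}{173} \approx 8.3237$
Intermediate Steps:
$\frac{T}{\left(111 + 408\right) \frac{1}{397 - 391}} = \frac{720}{\left(111 + 408\right) \frac{1}{397 - 391}} = \frac{720}{519 \cdot \frac{1}{6}} = \frac{720}{\frac{173}{2}} = 720 \cdot \frac{2}{173} = \frac{1440}{173}$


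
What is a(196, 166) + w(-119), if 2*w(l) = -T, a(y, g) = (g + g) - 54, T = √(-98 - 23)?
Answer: 278 - 11*I/2 ≈ 278.0 - 5.5*I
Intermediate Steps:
T = 11*I (T = √(-121) = 11*I ≈ 11.0*I)
a(y, g) = -54 + 2*g (a(y, g) = 2*g - 54 = -54 + 2*g)
w(l) = -11*I/2 (w(l) = (-11*I)/2 = -11*I/2)
a(196, 166) + w(-119) = (-54 + 2*166) - 11*I/2 = (-54 + 332) - 11*I/2 = 278 - 11*I/2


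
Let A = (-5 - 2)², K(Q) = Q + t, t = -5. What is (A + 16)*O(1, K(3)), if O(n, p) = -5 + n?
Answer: -260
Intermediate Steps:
K(Q) = -5 + Q (K(Q) = Q - 5 = -5 + Q)
A = 49 (A = (-7)² = 49)
(A + 16)*O(1, K(3)) = (49 + 16)*(-5 + 1) = 65*(-4) = -260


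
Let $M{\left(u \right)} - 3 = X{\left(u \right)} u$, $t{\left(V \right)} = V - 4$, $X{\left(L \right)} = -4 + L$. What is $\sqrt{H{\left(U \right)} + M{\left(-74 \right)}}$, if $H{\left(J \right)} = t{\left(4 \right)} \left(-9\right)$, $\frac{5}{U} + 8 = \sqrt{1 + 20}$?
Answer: $5 \sqrt{231} \approx 75.993$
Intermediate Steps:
$t{\left(V \right)} = -4 + V$ ($t{\left(V \right)} = V - 4 = -4 + V$)
$M{\left(u \right)} = 3 + u \left(-4 + u\right)$ ($M{\left(u \right)} = 3 + \left(-4 + u\right) u = 3 + u \left(-4 + u\right)$)
$U = \frac{5}{-8 + \sqrt{21}}$ ($U = \frac{5}{-8 + \sqrt{1 + 20}} = \frac{5}{-8 + \sqrt{21}} \approx -1.4631$)
$H{\left(J \right)} = 0$ ($H{\left(J \right)} = \left(-4 + 4\right) \left(-9\right) = 0 \left(-9\right) = 0$)
$\sqrt{H{\left(U \right)} + M{\left(-74 \right)}} = \sqrt{0 - \left(-3 + 74 \left(-4 - 74\right)\right)} = \sqrt{0 + \left(3 - -5772\right)} = \sqrt{0 + \left(3 + 5772\right)} = \sqrt{0 + 5775} = \sqrt{5775} = 5 \sqrt{231}$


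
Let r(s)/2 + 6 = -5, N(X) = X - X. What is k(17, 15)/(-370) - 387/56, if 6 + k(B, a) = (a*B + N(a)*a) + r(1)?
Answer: -77951/10360 ≈ -7.5242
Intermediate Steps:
N(X) = 0
r(s) = -22 (r(s) = -12 + 2*(-5) = -12 - 10 = -22)
k(B, a) = -28 + B*a (k(B, a) = -6 + ((a*B + 0*a) - 22) = -6 + ((B*a + 0) - 22) = -6 + (B*a - 22) = -6 + (-22 + B*a) = -28 + B*a)
k(17, 15)/(-370) - 387/56 = (-28 + 17*15)/(-370) - 387/56 = (-28 + 255)*(-1/370) - 387*1/56 = 227*(-1/370) - 387/56 = -227/370 - 387/56 = -77951/10360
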